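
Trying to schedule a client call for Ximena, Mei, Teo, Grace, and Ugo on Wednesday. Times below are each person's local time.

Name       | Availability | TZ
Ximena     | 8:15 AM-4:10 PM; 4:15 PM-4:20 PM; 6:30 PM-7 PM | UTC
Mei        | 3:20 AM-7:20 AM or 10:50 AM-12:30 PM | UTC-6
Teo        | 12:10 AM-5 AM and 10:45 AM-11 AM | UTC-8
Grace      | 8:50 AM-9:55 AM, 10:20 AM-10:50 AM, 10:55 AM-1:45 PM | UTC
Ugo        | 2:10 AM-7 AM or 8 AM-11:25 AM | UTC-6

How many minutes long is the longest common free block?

Ximena in UTC: 08:15-16:10, 16:15-16:20, 18:30-19:00.
Mei in UTC: 09:20-13:20, 16:50-18:30 (add 6h to convert from UTC-6).
Teo in UTC: 08:10-13:00, 18:45-19:00 (add 8h to convert from UTC-8).
Grace in UTC: 08:50-09:55, 10:20-10:50, 10:55-13:45.
Ugo in UTC: 08:10-13:00, 14:00-17:25 (add 6h to convert from UTC-6).
Ximena ∩ Mei: 09:20-13:20.
Ximena ∩ Mei ∩ Teo: 09:20-13:00.
Ximena ∩ Mei ∩ Teo ∩ Grace: 09:20-09:55, 10:20-10:50, 10:55-13:00.
Ximena ∩ Mei ∩ Teo ∩ Grace ∩ Ugo: 09:20-09:55, 10:20-10:50, 10:55-13:00.
So the common availability across everyone is 09:20-09:55, 10:20-10:50, 10:55-13:00.
The longest is 10:55-13:00 at 125 minutes.

125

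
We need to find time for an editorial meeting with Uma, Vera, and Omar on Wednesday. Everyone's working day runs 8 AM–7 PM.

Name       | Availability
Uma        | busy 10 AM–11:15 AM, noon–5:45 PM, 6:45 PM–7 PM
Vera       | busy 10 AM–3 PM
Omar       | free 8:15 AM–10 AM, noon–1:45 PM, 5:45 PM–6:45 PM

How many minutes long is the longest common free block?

Uma free: 08:00-10:00, 11:15-12:00, 17:45-18:45 (invert busy blocks within the working day).
Vera free: 08:00-10:00, 15:00-19:00 (invert busy blocks within the working day).
Omar free: 08:15-10:00, 12:00-13:45, 17:45-18:45.
Uma ∩ Vera: 08:00-10:00, 17:45-18:45.
Uma ∩ Vera ∩ Omar: 08:15-10:00, 17:45-18:45.
The longest is 08:15-10:00 at 105 minutes.

105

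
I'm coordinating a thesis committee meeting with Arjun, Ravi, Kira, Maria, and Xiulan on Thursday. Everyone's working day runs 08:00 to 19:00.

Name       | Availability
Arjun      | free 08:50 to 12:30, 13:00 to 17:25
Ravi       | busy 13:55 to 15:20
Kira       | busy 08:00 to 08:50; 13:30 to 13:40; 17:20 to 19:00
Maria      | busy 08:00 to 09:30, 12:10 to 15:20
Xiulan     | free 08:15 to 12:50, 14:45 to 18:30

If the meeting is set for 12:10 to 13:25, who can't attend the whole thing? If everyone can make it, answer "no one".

Arjun, Maria, Xiulan

Arjun free: 08:50-12:30, 13:00-17:25.
Ravi free: 08:00-13:55, 15:20-19:00 (invert busy blocks within the working day).
Kira free: 08:50-13:30, 13:40-17:20 (invert busy blocks within the working day).
Maria free: 09:30-12:10, 15:20-19:00 (invert busy blocks within the working day).
Xiulan free: 08:15-12:50, 14:45-18:30.
Arjun: not fully free for 12:10-13:25. Ravi: free for 12:10-13:25. Kira: free for 12:10-13:25. Maria: not fully free for 12:10-13:25. Xiulan: not fully free for 12:10-13:25.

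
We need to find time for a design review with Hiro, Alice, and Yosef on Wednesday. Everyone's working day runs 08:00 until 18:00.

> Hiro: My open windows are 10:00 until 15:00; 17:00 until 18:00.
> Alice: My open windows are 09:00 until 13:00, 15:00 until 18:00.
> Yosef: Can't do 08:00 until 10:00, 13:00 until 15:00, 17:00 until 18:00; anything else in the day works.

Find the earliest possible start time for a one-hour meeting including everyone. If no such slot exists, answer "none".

10:00

Hiro free: 10:00-15:00, 17:00-18:00.
Alice free: 09:00-13:00, 15:00-18:00.
Yosef free: 10:00-13:00, 15:00-17:00 (invert busy blocks within the working day).
Hiro ∩ Alice: 10:00-13:00, 17:00-18:00.
Hiro ∩ Alice ∩ Yosef: 10:00-13:00.
The first common window of at least 60 minutes is 10:00-13:00, so the earliest start is 10:00.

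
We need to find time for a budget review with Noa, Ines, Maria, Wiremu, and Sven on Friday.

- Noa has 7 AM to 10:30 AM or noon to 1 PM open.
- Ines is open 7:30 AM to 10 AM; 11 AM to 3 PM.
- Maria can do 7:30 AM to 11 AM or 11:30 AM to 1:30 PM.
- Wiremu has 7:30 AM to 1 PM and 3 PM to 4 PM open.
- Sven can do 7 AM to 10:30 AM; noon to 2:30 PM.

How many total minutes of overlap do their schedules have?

Noa ∩ Ines: 07:30-10:00, 12:00-13:00.
Noa ∩ Ines ∩ Maria: 07:30-10:00, 12:00-13:00.
Noa ∩ Ines ∩ Maria ∩ Wiremu: 07:30-10:00, 12:00-13:00.
Noa ∩ Ines ∩ Maria ∩ Wiremu ∩ Sven: 07:30-10:00, 12:00-13:00.
Summing the common windows: 150 + 60 = 210 minutes.

210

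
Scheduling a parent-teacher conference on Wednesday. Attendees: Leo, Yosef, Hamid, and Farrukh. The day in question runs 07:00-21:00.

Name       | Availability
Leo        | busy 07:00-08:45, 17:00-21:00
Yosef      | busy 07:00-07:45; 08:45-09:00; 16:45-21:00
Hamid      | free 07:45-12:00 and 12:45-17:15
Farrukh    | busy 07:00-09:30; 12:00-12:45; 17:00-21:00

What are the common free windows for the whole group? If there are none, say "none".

Leo free: 08:45-17:00 (invert busy blocks within the working day).
Yosef free: 07:45-08:45, 09:00-16:45 (invert busy blocks within the working day).
Hamid free: 07:45-12:00, 12:45-17:15.
Farrukh free: 09:30-12:00, 12:45-17:00 (invert busy blocks within the working day).
Leo ∩ Yosef: 09:00-16:45.
Leo ∩ Yosef ∩ Hamid: 09:00-12:00, 12:45-16:45.
Leo ∩ Yosef ∩ Hamid ∩ Farrukh: 09:30-12:00, 12:45-16:45.

09:30-12:00, 12:45-16:45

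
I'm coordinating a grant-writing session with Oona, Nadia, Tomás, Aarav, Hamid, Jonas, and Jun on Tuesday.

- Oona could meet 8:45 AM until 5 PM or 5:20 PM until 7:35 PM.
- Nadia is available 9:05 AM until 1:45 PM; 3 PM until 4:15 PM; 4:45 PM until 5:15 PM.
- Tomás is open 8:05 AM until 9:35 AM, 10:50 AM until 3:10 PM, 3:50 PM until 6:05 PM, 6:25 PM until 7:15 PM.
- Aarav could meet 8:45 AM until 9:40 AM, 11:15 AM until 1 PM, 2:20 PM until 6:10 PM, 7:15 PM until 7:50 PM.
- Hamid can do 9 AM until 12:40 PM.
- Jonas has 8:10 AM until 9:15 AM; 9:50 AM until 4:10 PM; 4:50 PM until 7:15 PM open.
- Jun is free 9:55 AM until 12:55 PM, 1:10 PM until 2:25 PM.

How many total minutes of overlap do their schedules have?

Oona ∩ Nadia: 09:05-13:45, 15:00-16:15, 16:45-17:00.
Oona ∩ Nadia ∩ Tomás: 09:05-09:35, 10:50-13:45, 15:00-15:10, 15:50-16:15, 16:45-17:00.
Oona ∩ Nadia ∩ Tomás ∩ Aarav: 09:05-09:35, 11:15-13:00, 15:00-15:10, 15:50-16:15, 16:45-17:00.
Oona ∩ Nadia ∩ Tomás ∩ Aarav ∩ Hamid: 09:05-09:35, 11:15-12:40.
Oona ∩ Nadia ∩ Tomás ∩ Aarav ∩ Hamid ∩ Jonas: 09:05-09:15, 11:15-12:40.
Oona ∩ Nadia ∩ Tomás ∩ Aarav ∩ Hamid ∩ Jonas ∩ Jun: 11:15-12:40.
Those are the intersection windows.
That's a single block of 85 minutes.

85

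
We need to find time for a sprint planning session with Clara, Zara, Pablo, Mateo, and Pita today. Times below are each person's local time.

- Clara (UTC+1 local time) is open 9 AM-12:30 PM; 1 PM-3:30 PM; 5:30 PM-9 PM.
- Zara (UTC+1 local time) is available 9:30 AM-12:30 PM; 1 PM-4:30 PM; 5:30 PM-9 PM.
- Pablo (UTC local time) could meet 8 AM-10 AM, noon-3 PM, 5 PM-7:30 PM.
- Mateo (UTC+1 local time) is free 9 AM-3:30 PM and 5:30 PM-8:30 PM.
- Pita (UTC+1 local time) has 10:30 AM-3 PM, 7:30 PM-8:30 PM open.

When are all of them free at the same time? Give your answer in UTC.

Clara in UTC: 08:00-11:30, 12:00-14:30, 16:30-20:00 (subtract 1h to convert from UTC+1).
Zara in UTC: 08:30-11:30, 12:00-15:30, 16:30-20:00 (subtract 1h to convert from UTC+1).
Pablo in UTC: 08:00-10:00, 12:00-15:00, 17:00-19:30.
Mateo in UTC: 08:00-14:30, 16:30-19:30 (subtract 1h to convert from UTC+1).
Pita in UTC: 09:30-14:00, 18:30-19:30 (subtract 1h to convert from UTC+1).
Clara ∩ Zara: 08:30-11:30, 12:00-14:30, 16:30-20:00.
Clara ∩ Zara ∩ Pablo: 08:30-10:00, 12:00-14:30, 17:00-19:30.
Clara ∩ Zara ∩ Pablo ∩ Mateo: 08:30-10:00, 12:00-14:30, 17:00-19:30.
Clara ∩ Zara ∩ Pablo ∩ Mateo ∩ Pita: 09:30-10:00, 12:00-14:00, 18:30-19:30.
So the common availability across everyone is 09:30-10:00, 12:00-14:00, 18:30-19:30.

09:30-10:00, 12:00-14:00, 18:30-19:30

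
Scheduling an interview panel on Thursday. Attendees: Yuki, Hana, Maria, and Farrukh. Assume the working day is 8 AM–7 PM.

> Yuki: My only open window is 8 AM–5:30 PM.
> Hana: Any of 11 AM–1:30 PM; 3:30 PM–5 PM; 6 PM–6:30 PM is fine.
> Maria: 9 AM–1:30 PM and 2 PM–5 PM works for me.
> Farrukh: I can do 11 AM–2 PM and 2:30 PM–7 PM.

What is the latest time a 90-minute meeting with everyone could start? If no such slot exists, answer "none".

Yuki ∩ Hana: 11:00-13:30, 15:30-17:00.
Yuki ∩ Hana ∩ Maria: 11:00-13:30, 15:30-17:00.
Yuki ∩ Hana ∩ Maria ∩ Farrukh: 11:00-13:30, 15:30-17:00.
So the common availability across everyone is 11:00-13:30, 15:30-17:00.
The last common window of at least 90 minutes is 15:30-17:00; a 90-minute meeting can start as late as 15:30 and still end by 17:00.

15:30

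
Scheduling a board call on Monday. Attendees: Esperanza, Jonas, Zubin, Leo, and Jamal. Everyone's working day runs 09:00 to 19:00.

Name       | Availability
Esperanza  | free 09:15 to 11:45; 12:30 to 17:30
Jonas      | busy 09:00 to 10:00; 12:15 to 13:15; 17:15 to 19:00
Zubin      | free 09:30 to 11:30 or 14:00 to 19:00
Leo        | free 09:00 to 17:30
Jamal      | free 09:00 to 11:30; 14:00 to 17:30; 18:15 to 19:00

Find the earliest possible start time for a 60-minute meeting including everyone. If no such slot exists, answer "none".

10:00

Esperanza free: 09:15-11:45, 12:30-17:30.
Jonas free: 10:00-12:15, 13:15-17:15 (invert busy blocks within the working day).
Zubin free: 09:30-11:30, 14:00-19:00.
Leo free: 09:00-17:30.
Jamal free: 09:00-11:30, 14:00-17:30, 18:15-19:00.
Esperanza ∩ Jonas: 10:00-11:45, 13:15-17:15.
Esperanza ∩ Jonas ∩ Zubin: 10:00-11:30, 14:00-17:15.
Esperanza ∩ Jonas ∩ Zubin ∩ Leo: 10:00-11:30, 14:00-17:15.
Esperanza ∩ Jonas ∩ Zubin ∩ Leo ∩ Jamal: 10:00-11:30, 14:00-17:15.
The first common window of at least 60 minutes is 10:00-11:30, so the earliest start is 10:00.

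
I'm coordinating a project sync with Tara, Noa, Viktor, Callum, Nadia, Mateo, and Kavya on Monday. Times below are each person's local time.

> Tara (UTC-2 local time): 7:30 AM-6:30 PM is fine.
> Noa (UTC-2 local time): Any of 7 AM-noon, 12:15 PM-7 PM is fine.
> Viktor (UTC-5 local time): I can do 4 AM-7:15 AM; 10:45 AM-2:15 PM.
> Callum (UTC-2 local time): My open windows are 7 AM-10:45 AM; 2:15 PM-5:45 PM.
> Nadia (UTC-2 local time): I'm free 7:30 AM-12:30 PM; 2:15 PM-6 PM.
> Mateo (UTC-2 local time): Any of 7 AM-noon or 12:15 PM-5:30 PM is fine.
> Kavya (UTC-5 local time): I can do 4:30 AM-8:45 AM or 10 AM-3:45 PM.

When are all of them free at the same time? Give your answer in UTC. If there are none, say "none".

Tara in UTC: 09:30-20:30 (add 2h to convert from UTC-2).
Noa in UTC: 09:00-14:00, 14:15-21:00 (add 2h to convert from UTC-2).
Viktor in UTC: 09:00-12:15, 15:45-19:15 (add 5h to convert from UTC-5).
Callum in UTC: 09:00-12:45, 16:15-19:45 (add 2h to convert from UTC-2).
Nadia in UTC: 09:30-14:30, 16:15-20:00 (add 2h to convert from UTC-2).
Mateo in UTC: 09:00-14:00, 14:15-19:30 (add 2h to convert from UTC-2).
Kavya in UTC: 09:30-13:45, 15:00-20:45 (add 5h to convert from UTC-5).
Tara ∩ Noa: 09:30-14:00, 14:15-20:30.
Tara ∩ Noa ∩ Viktor: 09:30-12:15, 15:45-19:15.
Tara ∩ Noa ∩ Viktor ∩ Callum: 09:30-12:15, 16:15-19:15.
Tara ∩ Noa ∩ Viktor ∩ Callum ∩ Nadia: 09:30-12:15, 16:15-19:15.
Tara ∩ Noa ∩ Viktor ∩ Callum ∩ Nadia ∩ Mateo: 09:30-12:15, 16:15-19:15.
Tara ∩ Noa ∩ Viktor ∩ Callum ∩ Nadia ∩ Mateo ∩ Kavya: 09:30-12:15, 16:15-19:15.
So the common availability across everyone is 09:30-12:15, 16:15-19:15.

09:30-12:15, 16:15-19:15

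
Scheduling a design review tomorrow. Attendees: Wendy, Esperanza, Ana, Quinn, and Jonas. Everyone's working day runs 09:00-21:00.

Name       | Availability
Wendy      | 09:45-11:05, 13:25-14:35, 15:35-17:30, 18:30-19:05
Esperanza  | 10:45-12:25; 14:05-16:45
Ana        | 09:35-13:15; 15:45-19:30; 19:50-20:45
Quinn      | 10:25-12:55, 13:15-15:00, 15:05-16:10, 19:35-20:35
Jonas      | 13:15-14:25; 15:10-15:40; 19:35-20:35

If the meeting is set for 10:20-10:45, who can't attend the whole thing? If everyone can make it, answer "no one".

Wendy: free for 10:20-10:45. Esperanza: not fully free for 10:20-10:45. Ana: free for 10:20-10:45. Quinn: not fully free for 10:20-10:45. Jonas: not fully free for 10:20-10:45.

Esperanza, Jonas, Quinn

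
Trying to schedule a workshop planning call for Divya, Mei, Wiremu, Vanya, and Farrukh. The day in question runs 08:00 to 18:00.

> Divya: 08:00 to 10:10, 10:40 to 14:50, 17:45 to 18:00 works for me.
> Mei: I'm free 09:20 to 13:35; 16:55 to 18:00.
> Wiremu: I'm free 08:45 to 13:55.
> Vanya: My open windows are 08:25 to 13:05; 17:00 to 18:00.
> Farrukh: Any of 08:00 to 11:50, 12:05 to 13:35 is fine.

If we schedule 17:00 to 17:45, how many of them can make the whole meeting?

Mei and Vanya can make the full 17:00-17:45 slot — that's 2.

2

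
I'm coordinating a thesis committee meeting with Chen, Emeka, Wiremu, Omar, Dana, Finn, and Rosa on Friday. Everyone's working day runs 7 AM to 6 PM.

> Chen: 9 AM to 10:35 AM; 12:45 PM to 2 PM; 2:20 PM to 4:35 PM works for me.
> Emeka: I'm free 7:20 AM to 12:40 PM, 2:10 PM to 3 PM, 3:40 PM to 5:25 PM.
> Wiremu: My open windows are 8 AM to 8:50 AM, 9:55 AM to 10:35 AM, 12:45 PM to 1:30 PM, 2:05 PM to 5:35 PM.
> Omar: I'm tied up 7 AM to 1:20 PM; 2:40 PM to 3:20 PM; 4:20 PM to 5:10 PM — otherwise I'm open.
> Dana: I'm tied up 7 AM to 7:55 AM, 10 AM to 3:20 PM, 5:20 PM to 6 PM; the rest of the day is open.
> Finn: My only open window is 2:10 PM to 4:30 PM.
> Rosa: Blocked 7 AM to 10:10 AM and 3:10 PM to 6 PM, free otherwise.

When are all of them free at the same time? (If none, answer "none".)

Chen free: 09:00-10:35, 12:45-14:00, 14:20-16:35.
Emeka free: 07:20-12:40, 14:10-15:00, 15:40-17:25.
Wiremu free: 08:00-08:50, 09:55-10:35, 12:45-13:30, 14:05-17:35.
Omar free: 13:20-14:40, 15:20-16:20, 17:10-18:00 (invert busy blocks within the working day).
Dana free: 07:55-10:00, 15:20-17:20 (invert busy blocks within the working day).
Finn free: 14:10-16:30.
Rosa free: 10:10-15:10 (invert busy blocks within the working day).
Chen ∩ Emeka: 09:00-10:35, 14:20-15:00, 15:40-16:35.
Chen ∩ Emeka ∩ Wiremu: 09:55-10:35, 14:20-15:00, 15:40-16:35.
Chen ∩ Emeka ∩ Wiremu ∩ Omar: 14:20-14:40, 15:40-16:20.
Chen ∩ Emeka ∩ Wiremu ∩ Omar ∩ Dana: 15:40-16:20.
Chen ∩ Emeka ∩ Wiremu ∩ Omar ∩ Dana ∩ Finn: 15:40-16:20.
Chen ∩ Emeka ∩ Wiremu ∩ Omar ∩ Dana ∩ Finn ∩ Rosa: ∅.
There is no time when everyone is free.

none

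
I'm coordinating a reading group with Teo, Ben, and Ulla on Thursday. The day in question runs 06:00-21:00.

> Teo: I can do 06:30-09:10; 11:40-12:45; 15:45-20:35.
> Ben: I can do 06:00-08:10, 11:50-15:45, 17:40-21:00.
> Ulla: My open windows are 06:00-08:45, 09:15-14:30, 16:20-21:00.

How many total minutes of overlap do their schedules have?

330

Teo ∩ Ben: 06:30-08:10, 11:50-12:45, 17:40-20:35.
Teo ∩ Ben ∩ Ulla: 06:30-08:10, 11:50-12:45, 17:40-20:35.
So the common availability across everyone is 06:30-08:10, 11:50-12:45, 17:40-20:35.
Summing the common windows: 100 + 55 + 175 = 330 minutes.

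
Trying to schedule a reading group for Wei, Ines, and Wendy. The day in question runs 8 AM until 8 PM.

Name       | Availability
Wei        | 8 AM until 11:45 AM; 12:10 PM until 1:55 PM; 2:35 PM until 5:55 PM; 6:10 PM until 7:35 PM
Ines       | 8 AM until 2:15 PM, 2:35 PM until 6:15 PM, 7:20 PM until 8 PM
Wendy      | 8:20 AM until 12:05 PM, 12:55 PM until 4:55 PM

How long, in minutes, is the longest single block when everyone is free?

Wei ∩ Ines: 08:00-11:45, 12:10-13:55, 14:35-17:55, 18:10-18:15, 19:20-19:35.
Wei ∩ Ines ∩ Wendy: 08:20-11:45, 12:55-13:55, 14:35-16:55.
Those are the intersection windows.
The longest is 08:20-11:45 at 205 minutes.

205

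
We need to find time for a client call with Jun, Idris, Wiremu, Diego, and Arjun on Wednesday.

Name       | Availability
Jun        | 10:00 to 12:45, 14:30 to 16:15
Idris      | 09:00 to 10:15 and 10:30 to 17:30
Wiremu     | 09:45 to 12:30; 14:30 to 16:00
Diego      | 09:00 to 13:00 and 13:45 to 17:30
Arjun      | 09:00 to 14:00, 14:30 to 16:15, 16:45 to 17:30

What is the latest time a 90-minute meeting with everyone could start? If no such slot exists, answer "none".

14:30

Jun ∩ Idris: 10:00-10:15, 10:30-12:45, 14:30-16:15.
Jun ∩ Idris ∩ Wiremu: 10:00-10:15, 10:30-12:30, 14:30-16:00.
Jun ∩ Idris ∩ Wiremu ∩ Diego: 10:00-10:15, 10:30-12:30, 14:30-16:00.
Jun ∩ Idris ∩ Wiremu ∩ Diego ∩ Arjun: 10:00-10:15, 10:30-12:30, 14:30-16:00.
The last common window of at least 90 minutes is 14:30-16:00; a 90-minute meeting can start as late as 14:30 and still end by 16:00.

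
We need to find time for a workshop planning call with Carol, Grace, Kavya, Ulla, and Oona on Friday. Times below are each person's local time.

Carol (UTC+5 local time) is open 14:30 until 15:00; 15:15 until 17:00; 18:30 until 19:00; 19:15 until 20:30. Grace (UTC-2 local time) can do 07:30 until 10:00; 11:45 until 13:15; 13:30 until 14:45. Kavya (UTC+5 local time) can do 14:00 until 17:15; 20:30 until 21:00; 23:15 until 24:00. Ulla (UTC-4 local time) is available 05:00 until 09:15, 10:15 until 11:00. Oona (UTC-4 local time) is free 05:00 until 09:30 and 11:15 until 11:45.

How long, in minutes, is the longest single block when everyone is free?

Carol in UTC: 09:30-10:00, 10:15-12:00, 13:30-14:00, 14:15-15:30 (subtract 5h to convert from UTC+5).
Grace in UTC: 09:30-12:00, 13:45-15:15, 15:30-16:45 (add 2h to convert from UTC-2).
Kavya in UTC: 09:00-12:15, 15:30-16:00, 18:15-19:00 (subtract 5h to convert from UTC+5).
Ulla in UTC: 09:00-13:15, 14:15-15:00 (add 4h to convert from UTC-4).
Oona in UTC: 09:00-13:30, 15:15-15:45 (add 4h to convert from UTC-4).
Carol ∩ Grace: 09:30-10:00, 10:15-12:00, 13:45-14:00, 14:15-15:15.
Carol ∩ Grace ∩ Kavya: 09:30-10:00, 10:15-12:00.
Carol ∩ Grace ∩ Kavya ∩ Ulla: 09:30-10:00, 10:15-12:00.
Carol ∩ Grace ∩ Kavya ∩ Ulla ∩ Oona: 09:30-10:00, 10:15-12:00.
Those are the intersection windows.
The longest is 10:15-12:00 at 105 minutes.

105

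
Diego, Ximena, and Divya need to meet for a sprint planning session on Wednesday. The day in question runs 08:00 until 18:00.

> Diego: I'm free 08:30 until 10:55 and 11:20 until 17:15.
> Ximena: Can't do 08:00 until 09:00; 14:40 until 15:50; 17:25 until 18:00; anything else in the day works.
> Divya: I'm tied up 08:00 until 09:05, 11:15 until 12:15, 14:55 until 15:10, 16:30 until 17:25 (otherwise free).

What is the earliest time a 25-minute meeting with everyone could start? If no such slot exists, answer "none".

Diego free: 08:30-10:55, 11:20-17:15.
Ximena free: 09:00-14:40, 15:50-17:25 (invert busy blocks within the working day).
Divya free: 09:05-11:15, 12:15-14:55, 15:10-16:30, 17:25-18:00 (invert busy blocks within the working day).
Diego ∩ Ximena: 09:00-10:55, 11:20-14:40, 15:50-17:15.
Diego ∩ Ximena ∩ Divya: 09:05-10:55, 12:15-14:40, 15:50-16:30.
The first common window of at least 25 minutes is 09:05-10:55, so the earliest start is 09:05.

09:05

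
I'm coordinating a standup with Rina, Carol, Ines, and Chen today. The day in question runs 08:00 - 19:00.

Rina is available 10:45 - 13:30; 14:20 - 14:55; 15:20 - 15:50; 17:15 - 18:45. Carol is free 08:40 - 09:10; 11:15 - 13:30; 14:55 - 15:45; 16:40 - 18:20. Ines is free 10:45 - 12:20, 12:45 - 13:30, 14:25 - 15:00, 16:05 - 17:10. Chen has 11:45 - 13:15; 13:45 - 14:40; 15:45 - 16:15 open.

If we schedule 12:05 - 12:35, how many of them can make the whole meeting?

3

Rina, Carol, and Chen can make the full 12:05-12:35 slot — that's 3.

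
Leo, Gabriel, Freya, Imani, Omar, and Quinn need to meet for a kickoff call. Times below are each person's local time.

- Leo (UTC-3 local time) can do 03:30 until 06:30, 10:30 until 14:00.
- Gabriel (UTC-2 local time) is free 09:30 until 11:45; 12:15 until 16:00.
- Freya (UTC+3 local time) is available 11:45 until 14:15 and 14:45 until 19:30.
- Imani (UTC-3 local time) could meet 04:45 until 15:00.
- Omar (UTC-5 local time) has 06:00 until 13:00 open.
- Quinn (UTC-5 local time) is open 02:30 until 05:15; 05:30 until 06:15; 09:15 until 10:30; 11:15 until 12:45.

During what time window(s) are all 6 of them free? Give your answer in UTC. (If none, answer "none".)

Leo in UTC: 06:30-09:30, 13:30-17:00 (add 3h to convert from UTC-3).
Gabriel in UTC: 11:30-13:45, 14:15-18:00 (add 2h to convert from UTC-2).
Freya in UTC: 08:45-11:15, 11:45-16:30 (subtract 3h to convert from UTC+3).
Imani in UTC: 07:45-18:00 (add 3h to convert from UTC-3).
Omar in UTC: 11:00-18:00 (add 5h to convert from UTC-5).
Quinn in UTC: 07:30-10:15, 10:30-11:15, 14:15-15:30, 16:15-17:45 (add 5h to convert from UTC-5).
Leo ∩ Gabriel: 13:30-13:45, 14:15-17:00.
Leo ∩ Gabriel ∩ Freya: 13:30-13:45, 14:15-16:30.
Leo ∩ Gabriel ∩ Freya ∩ Imani: 13:30-13:45, 14:15-16:30.
Leo ∩ Gabriel ∩ Freya ∩ Imani ∩ Omar: 13:30-13:45, 14:15-16:30.
Leo ∩ Gabriel ∩ Freya ∩ Imani ∩ Omar ∩ Quinn: 14:15-15:30, 16:15-16:30.
So the common availability across everyone is 14:15-15:30, 16:15-16:30.

14:15-15:30, 16:15-16:30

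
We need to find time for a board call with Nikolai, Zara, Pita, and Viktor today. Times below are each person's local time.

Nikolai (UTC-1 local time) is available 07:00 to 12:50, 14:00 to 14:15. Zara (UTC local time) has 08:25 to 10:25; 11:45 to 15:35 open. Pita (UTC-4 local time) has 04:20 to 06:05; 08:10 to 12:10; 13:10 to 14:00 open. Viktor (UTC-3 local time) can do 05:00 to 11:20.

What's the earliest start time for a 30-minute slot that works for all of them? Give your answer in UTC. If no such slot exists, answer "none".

08:25

Nikolai in UTC: 08:00-13:50, 15:00-15:15 (add 1h to convert from UTC-1).
Zara in UTC: 08:25-10:25, 11:45-15:35.
Pita in UTC: 08:20-10:05, 12:10-16:10, 17:10-18:00 (add 4h to convert from UTC-4).
Viktor in UTC: 08:00-14:20 (add 3h to convert from UTC-3).
Nikolai ∩ Zara: 08:25-10:25, 11:45-13:50, 15:00-15:15.
Nikolai ∩ Zara ∩ Pita: 08:25-10:05, 12:10-13:50, 15:00-15:15.
Nikolai ∩ Zara ∩ Pita ∩ Viktor: 08:25-10:05, 12:10-13:50.
So the common availability across everyone is 08:25-10:05, 12:10-13:50.
The first common window of at least 30 minutes is 08:25-10:05, so the earliest start is 08:25.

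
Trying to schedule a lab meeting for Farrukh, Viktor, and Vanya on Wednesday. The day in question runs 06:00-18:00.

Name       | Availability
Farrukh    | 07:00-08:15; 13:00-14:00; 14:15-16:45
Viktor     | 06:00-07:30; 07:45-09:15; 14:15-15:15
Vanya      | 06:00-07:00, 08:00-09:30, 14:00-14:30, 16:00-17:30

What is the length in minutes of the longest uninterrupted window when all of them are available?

15

Farrukh ∩ Viktor: 07:00-07:30, 07:45-08:15, 14:15-15:15.
Farrukh ∩ Viktor ∩ Vanya: 08:00-08:15, 14:15-14:30.
The longest is 08:00-08:15 at 15 minutes.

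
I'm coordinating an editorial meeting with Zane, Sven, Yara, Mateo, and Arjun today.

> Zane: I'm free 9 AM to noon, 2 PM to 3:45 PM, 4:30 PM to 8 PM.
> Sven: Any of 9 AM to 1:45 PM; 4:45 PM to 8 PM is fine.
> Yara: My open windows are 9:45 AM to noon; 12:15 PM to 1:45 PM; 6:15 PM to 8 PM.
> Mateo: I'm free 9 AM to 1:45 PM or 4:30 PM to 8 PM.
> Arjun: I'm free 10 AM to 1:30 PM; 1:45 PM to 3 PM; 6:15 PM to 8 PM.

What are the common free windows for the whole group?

Zane ∩ Sven: 09:00-12:00, 16:45-20:00.
Zane ∩ Sven ∩ Yara: 09:45-12:00, 18:15-20:00.
Zane ∩ Sven ∩ Yara ∩ Mateo: 09:45-12:00, 18:15-20:00.
Zane ∩ Sven ∩ Yara ∩ Mateo ∩ Arjun: 10:00-12:00, 18:15-20:00.
So the common availability across everyone is 10:00-12:00, 18:15-20:00.

10:00-12:00, 18:15-20:00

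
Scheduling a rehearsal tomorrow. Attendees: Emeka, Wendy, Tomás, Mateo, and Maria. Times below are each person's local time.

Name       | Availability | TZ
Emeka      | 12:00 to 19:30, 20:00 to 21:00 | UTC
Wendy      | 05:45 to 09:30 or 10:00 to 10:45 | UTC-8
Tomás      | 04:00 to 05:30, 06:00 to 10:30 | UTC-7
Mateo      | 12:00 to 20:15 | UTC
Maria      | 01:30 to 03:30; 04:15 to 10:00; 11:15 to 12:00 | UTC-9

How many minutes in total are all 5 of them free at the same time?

225

Emeka in UTC: 12:00-19:30, 20:00-21:00.
Wendy in UTC: 13:45-17:30, 18:00-18:45 (add 8h to convert from UTC-8).
Tomás in UTC: 11:00-12:30, 13:00-17:30 (add 7h to convert from UTC-7).
Mateo in UTC: 12:00-20:15.
Maria in UTC: 10:30-12:30, 13:15-19:00, 20:15-21:00 (add 9h to convert from UTC-9).
Emeka ∩ Wendy: 13:45-17:30, 18:00-18:45.
Emeka ∩ Wendy ∩ Tomás: 13:45-17:30.
Emeka ∩ Wendy ∩ Tomás ∩ Mateo: 13:45-17:30.
Emeka ∩ Wendy ∩ Tomás ∩ Mateo ∩ Maria: 13:45-17:30.
That's a single block of 225 minutes.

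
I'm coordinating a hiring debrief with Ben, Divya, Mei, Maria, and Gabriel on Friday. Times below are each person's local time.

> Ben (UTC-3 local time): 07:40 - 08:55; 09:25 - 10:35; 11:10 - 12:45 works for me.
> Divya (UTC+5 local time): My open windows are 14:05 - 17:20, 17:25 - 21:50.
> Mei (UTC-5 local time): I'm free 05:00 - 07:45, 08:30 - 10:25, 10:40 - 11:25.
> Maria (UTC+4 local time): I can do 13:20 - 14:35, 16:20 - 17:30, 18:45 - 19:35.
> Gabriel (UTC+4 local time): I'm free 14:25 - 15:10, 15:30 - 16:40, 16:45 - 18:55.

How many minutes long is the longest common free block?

Ben in UTC: 10:40-11:55, 12:25-13:35, 14:10-15:45 (add 3h to convert from UTC-3).
Divya in UTC: 09:05-12:20, 12:25-16:50 (subtract 5h to convert from UTC+5).
Mei in UTC: 10:00-12:45, 13:30-15:25, 15:40-16:25 (add 5h to convert from UTC-5).
Maria in UTC: 09:20-10:35, 12:20-13:30, 14:45-15:35 (subtract 4h to convert from UTC+4).
Gabriel in UTC: 10:25-11:10, 11:30-12:40, 12:45-14:55 (subtract 4h to convert from UTC+4).
Ben ∩ Divya: 10:40-11:55, 12:25-13:35, 14:10-15:45.
Ben ∩ Divya ∩ Mei: 10:40-11:55, 12:25-12:45, 13:30-13:35, 14:10-15:25, 15:40-15:45.
Ben ∩ Divya ∩ Mei ∩ Maria: 12:25-12:45, 14:45-15:25.
Ben ∩ Divya ∩ Mei ∩ Maria ∩ Gabriel: 12:25-12:40, 14:45-14:55.
The longest is 12:25-12:40 at 15 minutes.

15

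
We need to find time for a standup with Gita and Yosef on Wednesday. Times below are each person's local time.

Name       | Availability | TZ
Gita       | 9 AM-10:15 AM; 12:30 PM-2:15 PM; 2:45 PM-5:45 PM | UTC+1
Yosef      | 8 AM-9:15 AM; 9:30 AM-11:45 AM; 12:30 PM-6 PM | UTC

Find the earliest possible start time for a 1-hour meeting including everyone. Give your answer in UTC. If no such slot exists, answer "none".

Gita in UTC: 08:00-09:15, 11:30-13:15, 13:45-16:45 (subtract 1h to convert from UTC+1).
Yosef in UTC: 08:00-09:15, 09:30-11:45, 12:30-18:00.
Gita ∩ Yosef: 08:00-09:15, 11:30-11:45, 12:30-13:15, 13:45-16:45.
So the common availability across everyone is 08:00-09:15, 11:30-11:45, 12:30-13:15, 13:45-16:45.
The first common window of at least 60 minutes is 08:00-09:15, so the earliest start is 08:00.

08:00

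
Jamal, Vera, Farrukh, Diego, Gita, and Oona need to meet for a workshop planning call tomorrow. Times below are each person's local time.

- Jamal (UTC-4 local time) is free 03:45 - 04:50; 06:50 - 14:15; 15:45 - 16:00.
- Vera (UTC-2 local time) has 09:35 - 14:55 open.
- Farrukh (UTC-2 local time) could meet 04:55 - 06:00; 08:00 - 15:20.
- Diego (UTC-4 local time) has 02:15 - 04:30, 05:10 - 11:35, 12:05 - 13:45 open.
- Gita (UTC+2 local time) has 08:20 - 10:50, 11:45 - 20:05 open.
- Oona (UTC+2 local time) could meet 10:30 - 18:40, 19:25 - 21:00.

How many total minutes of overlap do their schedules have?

275

Jamal in UTC: 07:45-08:50, 10:50-18:15, 19:45-20:00 (add 4h to convert from UTC-4).
Vera in UTC: 11:35-16:55 (add 2h to convert from UTC-2).
Farrukh in UTC: 06:55-08:00, 10:00-17:20 (add 2h to convert from UTC-2).
Diego in UTC: 06:15-08:30, 09:10-15:35, 16:05-17:45 (add 4h to convert from UTC-4).
Gita in UTC: 06:20-08:50, 09:45-18:05 (subtract 2h to convert from UTC+2).
Oona in UTC: 08:30-16:40, 17:25-19:00 (subtract 2h to convert from UTC+2).
Jamal ∩ Vera: 11:35-16:55.
Jamal ∩ Vera ∩ Farrukh: 11:35-16:55.
Jamal ∩ Vera ∩ Farrukh ∩ Diego: 11:35-15:35, 16:05-16:55.
Jamal ∩ Vera ∩ Farrukh ∩ Diego ∩ Gita: 11:35-15:35, 16:05-16:55.
Jamal ∩ Vera ∩ Farrukh ∩ Diego ∩ Gita ∩ Oona: 11:35-15:35, 16:05-16:40.
Summing the common windows: 240 + 35 = 275 minutes.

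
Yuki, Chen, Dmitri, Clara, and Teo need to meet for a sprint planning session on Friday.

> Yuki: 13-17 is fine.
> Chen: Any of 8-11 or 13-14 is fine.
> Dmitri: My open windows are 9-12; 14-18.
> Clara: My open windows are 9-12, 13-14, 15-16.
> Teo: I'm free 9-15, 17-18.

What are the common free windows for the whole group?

none

Yuki ∩ Chen: 13:00-14:00.
Yuki ∩ Chen ∩ Dmitri: ∅.
Yuki ∩ Chen ∩ Dmitri ∩ Clara: ∅.
Yuki ∩ Chen ∩ Dmitri ∩ Clara ∩ Teo: ∅.
There is no time when everyone is free.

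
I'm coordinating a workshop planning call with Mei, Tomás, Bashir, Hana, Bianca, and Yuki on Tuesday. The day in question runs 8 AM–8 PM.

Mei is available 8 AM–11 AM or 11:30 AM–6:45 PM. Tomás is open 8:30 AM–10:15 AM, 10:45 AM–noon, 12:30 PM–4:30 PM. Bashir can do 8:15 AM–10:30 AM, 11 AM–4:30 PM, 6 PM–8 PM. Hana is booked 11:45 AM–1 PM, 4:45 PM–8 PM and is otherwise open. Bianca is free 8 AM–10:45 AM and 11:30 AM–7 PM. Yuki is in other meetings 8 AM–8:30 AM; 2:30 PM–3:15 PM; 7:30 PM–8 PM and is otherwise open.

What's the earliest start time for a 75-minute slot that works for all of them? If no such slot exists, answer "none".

Mei free: 08:00-11:00, 11:30-18:45.
Tomás free: 08:30-10:15, 10:45-12:00, 12:30-16:30.
Bashir free: 08:15-10:30, 11:00-16:30, 18:00-20:00.
Hana free: 08:00-11:45, 13:00-16:45 (invert busy blocks within the working day).
Bianca free: 08:00-10:45, 11:30-19:00.
Yuki free: 08:30-14:30, 15:15-19:30 (invert busy blocks within the working day).
Mei ∩ Tomás: 08:30-10:15, 10:45-11:00, 11:30-12:00, 12:30-16:30.
Mei ∩ Tomás ∩ Bashir: 08:30-10:15, 11:30-12:00, 12:30-16:30.
Mei ∩ Tomás ∩ Bashir ∩ Hana: 08:30-10:15, 11:30-11:45, 13:00-16:30.
Mei ∩ Tomás ∩ Bashir ∩ Hana ∩ Bianca: 08:30-10:15, 11:30-11:45, 13:00-16:30.
Mei ∩ Tomás ∩ Bashir ∩ Hana ∩ Bianca ∩ Yuki: 08:30-10:15, 11:30-11:45, 13:00-14:30, 15:15-16:30.
The first common window of at least 75 minutes is 08:30-10:15, so the earliest start is 08:30.

08:30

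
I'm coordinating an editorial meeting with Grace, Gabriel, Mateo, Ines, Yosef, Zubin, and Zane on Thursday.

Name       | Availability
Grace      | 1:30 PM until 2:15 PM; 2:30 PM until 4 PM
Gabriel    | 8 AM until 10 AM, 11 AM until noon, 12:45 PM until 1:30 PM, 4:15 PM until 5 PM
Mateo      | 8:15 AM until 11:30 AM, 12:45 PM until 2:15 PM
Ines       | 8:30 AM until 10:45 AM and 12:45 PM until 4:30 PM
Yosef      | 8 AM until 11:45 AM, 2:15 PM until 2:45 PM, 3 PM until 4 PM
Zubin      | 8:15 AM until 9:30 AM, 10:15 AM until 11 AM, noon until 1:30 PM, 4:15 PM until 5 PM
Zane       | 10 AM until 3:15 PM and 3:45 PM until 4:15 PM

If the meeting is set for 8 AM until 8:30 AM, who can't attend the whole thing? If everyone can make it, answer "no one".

Grace, Ines, Mateo, Zane, Zubin

Grace: not fully free for 08:00-08:30. Gabriel: free for 08:00-08:30. Mateo: not fully free for 08:00-08:30. Ines: not fully free for 08:00-08:30. Yosef: free for 08:00-08:30. Zubin: not fully free for 08:00-08:30. Zane: not fully free for 08:00-08:30.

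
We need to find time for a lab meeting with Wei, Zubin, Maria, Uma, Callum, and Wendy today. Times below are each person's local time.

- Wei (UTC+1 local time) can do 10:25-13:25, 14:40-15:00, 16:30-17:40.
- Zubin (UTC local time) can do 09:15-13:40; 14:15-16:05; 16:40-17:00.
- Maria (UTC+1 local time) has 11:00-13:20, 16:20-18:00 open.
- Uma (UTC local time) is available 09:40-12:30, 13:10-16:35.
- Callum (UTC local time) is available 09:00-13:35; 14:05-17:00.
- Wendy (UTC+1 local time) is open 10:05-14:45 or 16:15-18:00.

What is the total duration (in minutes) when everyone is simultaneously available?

175

Wei in UTC: 09:25-12:25, 13:40-14:00, 15:30-16:40 (subtract 1h to convert from UTC+1).
Zubin in UTC: 09:15-13:40, 14:15-16:05, 16:40-17:00.
Maria in UTC: 10:00-12:20, 15:20-17:00 (subtract 1h to convert from UTC+1).
Uma in UTC: 09:40-12:30, 13:10-16:35.
Callum in UTC: 09:00-13:35, 14:05-17:00.
Wendy in UTC: 09:05-13:45, 15:15-17:00 (subtract 1h to convert from UTC+1).
Wei ∩ Zubin: 09:25-12:25, 15:30-16:05.
Wei ∩ Zubin ∩ Maria: 10:00-12:20, 15:30-16:05.
Wei ∩ Zubin ∩ Maria ∩ Uma: 10:00-12:20, 15:30-16:05.
Wei ∩ Zubin ∩ Maria ∩ Uma ∩ Callum: 10:00-12:20, 15:30-16:05.
Wei ∩ Zubin ∩ Maria ∩ Uma ∩ Callum ∩ Wendy: 10:00-12:20, 15:30-16:05.
Those are the intersection windows.
Summing the common windows: 140 + 35 = 175 minutes.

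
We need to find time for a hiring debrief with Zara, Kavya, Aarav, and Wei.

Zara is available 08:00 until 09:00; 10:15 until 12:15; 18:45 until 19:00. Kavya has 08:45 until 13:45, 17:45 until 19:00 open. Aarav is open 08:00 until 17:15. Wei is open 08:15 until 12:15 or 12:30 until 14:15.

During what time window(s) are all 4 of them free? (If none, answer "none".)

08:45-09:00, 10:15-12:15

Zara ∩ Kavya: 08:45-09:00, 10:15-12:15, 18:45-19:00.
Zara ∩ Kavya ∩ Aarav: 08:45-09:00, 10:15-12:15.
Zara ∩ Kavya ∩ Aarav ∩ Wei: 08:45-09:00, 10:15-12:15.
Those are the intersection windows.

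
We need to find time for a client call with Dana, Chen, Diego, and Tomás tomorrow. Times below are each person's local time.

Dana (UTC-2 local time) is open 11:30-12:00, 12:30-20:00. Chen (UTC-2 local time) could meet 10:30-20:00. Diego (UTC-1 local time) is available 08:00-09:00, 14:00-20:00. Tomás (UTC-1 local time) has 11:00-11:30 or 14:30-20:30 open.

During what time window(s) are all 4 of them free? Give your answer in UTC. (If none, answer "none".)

15:30-21:00

Dana in UTC: 13:30-14:00, 14:30-22:00 (add 2h to convert from UTC-2).
Chen in UTC: 12:30-22:00 (add 2h to convert from UTC-2).
Diego in UTC: 09:00-10:00, 15:00-21:00 (add 1h to convert from UTC-1).
Tomás in UTC: 12:00-12:30, 15:30-21:30 (add 1h to convert from UTC-1).
Dana ∩ Chen: 13:30-14:00, 14:30-22:00.
Dana ∩ Chen ∩ Diego: 15:00-21:00.
Dana ∩ Chen ∩ Diego ∩ Tomás: 15:30-21:00.
Those are the intersection windows.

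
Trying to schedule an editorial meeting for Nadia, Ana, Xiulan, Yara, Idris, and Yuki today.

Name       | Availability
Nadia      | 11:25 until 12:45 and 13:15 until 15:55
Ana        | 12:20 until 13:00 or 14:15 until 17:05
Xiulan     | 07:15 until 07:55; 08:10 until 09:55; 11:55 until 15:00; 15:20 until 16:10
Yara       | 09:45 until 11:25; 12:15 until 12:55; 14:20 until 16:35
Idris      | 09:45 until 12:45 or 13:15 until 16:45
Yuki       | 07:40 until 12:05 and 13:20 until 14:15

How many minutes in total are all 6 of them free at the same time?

Nadia ∩ Ana: 12:20-12:45, 14:15-15:55.
Nadia ∩ Ana ∩ Xiulan: 12:20-12:45, 14:15-15:00, 15:20-15:55.
Nadia ∩ Ana ∩ Xiulan ∩ Yara: 12:20-12:45, 14:20-15:00, 15:20-15:55.
Nadia ∩ Ana ∩ Xiulan ∩ Yara ∩ Idris: 12:20-12:45, 14:20-15:00, 15:20-15:55.
Nadia ∩ Ana ∩ Xiulan ∩ Yara ∩ Idris ∩ Yuki: ∅.
There is no time when everyone is free.
There is no common window, so the total is 0 minutes.

0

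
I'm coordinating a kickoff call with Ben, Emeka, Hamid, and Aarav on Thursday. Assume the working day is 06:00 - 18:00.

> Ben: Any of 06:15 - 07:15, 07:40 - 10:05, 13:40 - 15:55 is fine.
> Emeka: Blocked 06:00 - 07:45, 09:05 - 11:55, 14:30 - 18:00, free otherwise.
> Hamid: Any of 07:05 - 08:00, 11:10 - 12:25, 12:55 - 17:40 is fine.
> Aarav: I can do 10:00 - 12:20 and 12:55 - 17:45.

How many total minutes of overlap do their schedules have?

Ben free: 06:15-07:15, 07:40-10:05, 13:40-15:55.
Emeka free: 07:45-09:05, 11:55-14:30 (invert busy blocks within the working day).
Hamid free: 07:05-08:00, 11:10-12:25, 12:55-17:40.
Aarav free: 10:00-12:20, 12:55-17:45.
Ben ∩ Emeka: 07:45-09:05, 13:40-14:30.
Ben ∩ Emeka ∩ Hamid: 07:45-08:00, 13:40-14:30.
Ben ∩ Emeka ∩ Hamid ∩ Aarav: 13:40-14:30.
That's a single block of 50 minutes.

50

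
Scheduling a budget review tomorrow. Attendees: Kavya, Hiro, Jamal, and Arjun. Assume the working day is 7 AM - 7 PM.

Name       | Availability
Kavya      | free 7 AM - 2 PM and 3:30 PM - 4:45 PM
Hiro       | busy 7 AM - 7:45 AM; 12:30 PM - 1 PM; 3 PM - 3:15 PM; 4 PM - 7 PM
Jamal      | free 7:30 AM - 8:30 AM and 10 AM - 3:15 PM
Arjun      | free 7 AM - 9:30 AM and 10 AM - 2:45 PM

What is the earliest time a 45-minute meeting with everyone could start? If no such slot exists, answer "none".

Kavya free: 07:00-14:00, 15:30-16:45.
Hiro free: 07:45-12:30, 13:00-15:00, 15:15-16:00 (invert busy blocks within the working day).
Jamal free: 07:30-08:30, 10:00-15:15.
Arjun free: 07:00-09:30, 10:00-14:45.
Kavya ∩ Hiro: 07:45-12:30, 13:00-14:00, 15:30-16:00.
Kavya ∩ Hiro ∩ Jamal: 07:45-08:30, 10:00-12:30, 13:00-14:00.
Kavya ∩ Hiro ∩ Jamal ∩ Arjun: 07:45-08:30, 10:00-12:30, 13:00-14:00.
The first common window of at least 45 minutes is 07:45-08:30, so the earliest start is 07:45.

07:45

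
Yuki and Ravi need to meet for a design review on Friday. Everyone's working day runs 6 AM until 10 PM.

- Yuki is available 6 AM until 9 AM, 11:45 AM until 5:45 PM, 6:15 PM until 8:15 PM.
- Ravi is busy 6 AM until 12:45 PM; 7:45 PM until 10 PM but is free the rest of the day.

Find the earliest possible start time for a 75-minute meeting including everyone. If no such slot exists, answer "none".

Yuki free: 06:00-09:00, 11:45-17:45, 18:15-20:15.
Ravi free: 12:45-19:45 (invert busy blocks within the working day).
Yuki ∩ Ravi: 12:45-17:45, 18:15-19:45.
The first common window of at least 75 minutes is 12:45-17:45, so the earliest start is 12:45.

12:45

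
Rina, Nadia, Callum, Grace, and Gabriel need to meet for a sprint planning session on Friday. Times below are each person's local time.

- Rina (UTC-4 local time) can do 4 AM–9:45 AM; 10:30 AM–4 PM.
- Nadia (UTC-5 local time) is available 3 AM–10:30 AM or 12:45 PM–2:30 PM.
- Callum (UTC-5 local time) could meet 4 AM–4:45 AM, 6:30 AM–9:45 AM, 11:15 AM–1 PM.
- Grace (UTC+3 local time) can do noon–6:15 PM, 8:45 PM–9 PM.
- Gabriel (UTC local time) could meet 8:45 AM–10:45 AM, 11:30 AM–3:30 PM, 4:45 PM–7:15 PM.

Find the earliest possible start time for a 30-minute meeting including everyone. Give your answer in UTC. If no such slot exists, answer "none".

Rina in UTC: 08:00-13:45, 14:30-20:00 (add 4h to convert from UTC-4).
Nadia in UTC: 08:00-15:30, 17:45-19:30 (add 5h to convert from UTC-5).
Callum in UTC: 09:00-09:45, 11:30-14:45, 16:15-18:00 (add 5h to convert from UTC-5).
Grace in UTC: 09:00-15:15, 17:45-18:00 (subtract 3h to convert from UTC+3).
Gabriel in UTC: 08:45-10:45, 11:30-15:30, 16:45-19:15.
Rina ∩ Nadia: 08:00-13:45, 14:30-15:30, 17:45-19:30.
Rina ∩ Nadia ∩ Callum: 09:00-09:45, 11:30-13:45, 14:30-14:45, 17:45-18:00.
Rina ∩ Nadia ∩ Callum ∩ Grace: 09:00-09:45, 11:30-13:45, 14:30-14:45, 17:45-18:00.
Rina ∩ Nadia ∩ Callum ∩ Grace ∩ Gabriel: 09:00-09:45, 11:30-13:45, 14:30-14:45, 17:45-18:00.
The first common window of at least 30 minutes is 09:00-09:45, so the earliest start is 09:00.

09:00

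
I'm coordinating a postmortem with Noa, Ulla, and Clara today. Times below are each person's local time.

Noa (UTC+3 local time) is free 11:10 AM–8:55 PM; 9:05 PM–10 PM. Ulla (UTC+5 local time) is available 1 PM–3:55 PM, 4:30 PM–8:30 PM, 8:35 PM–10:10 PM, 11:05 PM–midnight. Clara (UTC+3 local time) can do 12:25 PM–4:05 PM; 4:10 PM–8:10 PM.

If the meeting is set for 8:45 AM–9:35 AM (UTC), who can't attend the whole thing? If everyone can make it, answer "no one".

Noa in UTC: 08:10-17:55, 18:05-19:00 (subtract 3h to convert from UTC+3).
Ulla in UTC: 08:00-10:55, 11:30-15:30, 15:35-17:10, 18:05-19:00 (subtract 5h to convert from UTC+5).
Clara in UTC: 09:25-13:05, 13:10-17:10 (subtract 3h to convert from UTC+3).
Noa: free for 08:45-09:35. Ulla: free for 08:45-09:35. Clara: not fully free for 08:45-09:35.

Clara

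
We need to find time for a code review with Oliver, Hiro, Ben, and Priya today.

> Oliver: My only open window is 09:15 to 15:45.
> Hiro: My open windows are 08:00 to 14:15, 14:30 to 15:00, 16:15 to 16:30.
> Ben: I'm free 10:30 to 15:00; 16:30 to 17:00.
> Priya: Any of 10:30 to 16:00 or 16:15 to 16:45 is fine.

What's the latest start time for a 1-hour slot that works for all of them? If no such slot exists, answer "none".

13:15

Oliver ∩ Hiro: 09:15-14:15, 14:30-15:00.
Oliver ∩ Hiro ∩ Ben: 10:30-14:15, 14:30-15:00.
Oliver ∩ Hiro ∩ Ben ∩ Priya: 10:30-14:15, 14:30-15:00.
The last common window of at least 60 minutes is 10:30-14:15; a 60-minute meeting can start as late as 13:15 and still end by 14:15.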